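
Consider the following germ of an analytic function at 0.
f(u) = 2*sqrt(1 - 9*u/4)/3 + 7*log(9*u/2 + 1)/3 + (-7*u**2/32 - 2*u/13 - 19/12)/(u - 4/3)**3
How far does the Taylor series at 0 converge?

The radius of convergence is 2/9.

Denominator factor (u - 4/3)^3: pole of order 3 at 4/3, modulus 4/3.
Branch term (7/3)*log(1 - u/(-2/9)): its argument vanishes at u = -2/9, a logarithmic branch point, modulus 2/9.
Branch term (2/3)*sqrt(1 - u/(4/9)): its argument vanishes at u = 4/9, a square-root branch point, modulus 4/9.
The radius of convergence is the smallest modulus among the singular points: 2/9.


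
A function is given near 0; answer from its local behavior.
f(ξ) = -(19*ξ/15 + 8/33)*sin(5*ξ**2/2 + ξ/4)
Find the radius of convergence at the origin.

The factor -sin(5*ξ**2/2 + ξ/4) is entire and contributes no finite singular point.
The polynomial part has no poles.
No finite singular points: the Taylor series at 0 converges everywhere.

The radius of convergence is infinite.


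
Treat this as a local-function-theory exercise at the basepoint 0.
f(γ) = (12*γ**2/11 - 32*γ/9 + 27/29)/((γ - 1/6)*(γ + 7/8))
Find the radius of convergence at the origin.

The radius of convergence is 1/6.

Denominator factor (γ + 7/8): pole of order 1 at -7/8, modulus 7/8.
Denominator factor (γ - 1/6): pole of order 1 at 1/6, modulus 1/6.
The radius of convergence is the smallest modulus among the singular points: 1/6.


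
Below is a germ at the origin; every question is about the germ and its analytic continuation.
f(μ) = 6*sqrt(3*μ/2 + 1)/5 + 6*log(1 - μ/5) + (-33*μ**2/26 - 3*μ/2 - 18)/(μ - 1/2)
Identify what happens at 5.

The point is a logarithmic branch point.

The term (6)*log(1 - μ/(5)) has argument 1 - 5/(5) = 0 at 5: a logarithmic (infinitely-sheeted) branch point; the remaining terms are analytic or single-valued there.


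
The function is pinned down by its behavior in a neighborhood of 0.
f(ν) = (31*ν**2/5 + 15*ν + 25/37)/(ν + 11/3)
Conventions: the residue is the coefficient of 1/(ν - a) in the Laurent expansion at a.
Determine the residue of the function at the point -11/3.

The residue is 48337/1665.

At the order-1 pole -11/3 set g(ν) = (ν - (-11/3))*f(ν) = 31*ν**2/5 + 15*ν + 25/37.
Simple pole: residue = g(a) at a = -11/3, which is 48337/1665.


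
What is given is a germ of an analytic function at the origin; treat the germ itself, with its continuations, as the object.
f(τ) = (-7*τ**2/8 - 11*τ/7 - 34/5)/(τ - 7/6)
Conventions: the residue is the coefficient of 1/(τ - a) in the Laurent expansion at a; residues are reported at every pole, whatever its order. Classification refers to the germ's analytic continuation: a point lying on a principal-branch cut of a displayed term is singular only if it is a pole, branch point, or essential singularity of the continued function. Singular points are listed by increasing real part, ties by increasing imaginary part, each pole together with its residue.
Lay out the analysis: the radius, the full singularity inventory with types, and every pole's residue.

Radius of convergence at 0: 7/6.
At 7/6: a pole of order 1; residue -14147/1440.

Denominator factor (τ - 7/6): pole of order 1 at 7/6, modulus 7/6.
The radius of convergence is the smallest modulus among the singular points: 7/6.
At the order-1 pole 7/6 set g(τ) = (τ - (7/6))*f(τ) = -7*τ**2/8 - 11*τ/7 - 34/5.
Simple pole: residue = g(a) at a = 7/6, which is -14147/1440.


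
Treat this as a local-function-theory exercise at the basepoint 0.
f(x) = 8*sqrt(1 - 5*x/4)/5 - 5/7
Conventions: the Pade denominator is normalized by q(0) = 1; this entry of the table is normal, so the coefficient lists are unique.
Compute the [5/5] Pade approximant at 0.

Taylor coefficients needed (expand at 0): a_0 = 31/35, a_1 = -1, a_2 = -5/16, a_3 = -25/128, a_4 = -625/4096, a_5 = -4375/32768, a_6 = -65625/524288, a_7 = -515625/4194304, a_8 = -33515625/268435456, a_9 = -279296875/2147483648, a_10 = -4748046875/34359738368.
Write the denominator as Q(x) = 1 + q1*x + q2*x^2 + q3*x^3 + q4*x^4 + q5*x^5. Requiring Q*f - P = O(x^11) with deg P <= 5 kills the coefficients of x^6..x^10 in Q*f:
  x^6: a_6 + q1*a_5 + q2*a_4 + q3*a_3 + q4*a_2 + q5*a_1 = 0, i.e. -65625/524288 + (-4375/32768)*q1 + (-625/4096)*q2 + (-25/128)*q3 + (-5/16)*q4 + (-1)*q5 = 0.
  x^7: a_7 + q1*a_6 + q2*a_5 + q3*a_4 + q4*a_3 + q5*a_2 = 0, i.e. -515625/4194304 + (-65625/524288)*q1 + (-4375/32768)*q2 + (-625/4096)*q3 + (-25/128)*q4 + (-5/16)*q5 = 0.
  x^8: a_8 + q1*a_7 + q2*a_6 + q3*a_5 + q4*a_4 + q5*a_3 = 0, i.e. -33515625/268435456 + (-515625/4194304)*q1 + (-65625/524288)*q2 + (-4375/32768)*q3 + (-625/4096)*q4 + (-25/128)*q5 = 0.
  x^9: a_9 + q1*a_8 + q2*a_7 + q3*a_6 + q4*a_5 + q5*a_4 = 0, i.e. -279296875/2147483648 + (-33515625/268435456)*q1 + (-515625/4194304)*q2 + (-65625/524288)*q3 + (-4375/32768)*q4 + (-625/4096)*q5 = 0.
  x^10: a_10 + q1*a_9 + q2*a_8 + q3*a_7 + q4*a_6 + q5*a_5 = 0, i.e. -4748046875/34359738368 + (-279296875/2147483648)*q1 + (-33515625/268435456)*q2 + (-515625/4194304)*q3 + (-65625/524288)*q4 + (-4375/32768)*q5 = 0.
Solving this linear system: q1 = -45/16, q2 = 175/64, q3 = -4375/4096, q4 = 9375/65536, q5 = -3125/1048576.
The numerator is Q*f truncated at degree 5: P0 = a_0 = 31/35; P1 = a_1 + q1*a_0 = -391/112; P2 = a_2 + q1*a_1 + q2*a_0 = 315/64; P3 = a_3 + q1*a_2 + q2*a_1 + q3*a_0 = -12275/4096; P4 = a_4 + q1*a_3 + q2*a_2 + q3*a_1 + q4*a_0 = 338125/458752; P5 = a_5 + q1*a_4 + q2*a_3 + q3*a_2 + q4*a_1 + q5*a_0 = -369375/7340032.

The Pade approximant has numerator coefficients [31/35, -391/112, 315/64, -12275/4096, 338125/458752, -369375/7340032]; denominator coefficients [1, -45/16, 175/64, -4375/4096, 9375/65536, -3125/1048576].


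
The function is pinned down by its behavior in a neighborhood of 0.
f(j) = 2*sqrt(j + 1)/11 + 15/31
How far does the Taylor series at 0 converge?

The radius of convergence is 1.

Branch term (2/11)*sqrt(1 - j/(-1)): its argument vanishes at j = -1, a square-root branch point, modulus 1.
The radius of convergence is the smallest modulus among the singular points: 1.


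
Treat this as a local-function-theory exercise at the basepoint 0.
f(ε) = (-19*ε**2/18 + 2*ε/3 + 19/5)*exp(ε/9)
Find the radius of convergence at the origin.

The factor exp(ε/9) is entire and contributes no finite singular point.
The polynomial part has no poles.
No finite singular points: the Taylor series at 0 converges everywhere.

The radius of convergence is infinite.


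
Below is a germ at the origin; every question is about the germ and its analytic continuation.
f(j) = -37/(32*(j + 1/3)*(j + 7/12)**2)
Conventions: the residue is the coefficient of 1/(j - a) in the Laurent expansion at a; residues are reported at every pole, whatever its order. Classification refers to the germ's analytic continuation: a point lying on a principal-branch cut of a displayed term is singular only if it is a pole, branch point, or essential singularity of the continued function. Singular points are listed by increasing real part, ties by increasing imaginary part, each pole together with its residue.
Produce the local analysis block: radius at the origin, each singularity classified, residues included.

Denominator factor (j + 7/12)^2: pole of order 2 at -7/12, modulus 7/12.
Denominator factor (j + 1/3): pole of order 1 at -1/3, modulus 1/3.
The radius of convergence is the smallest modulus among the singular points: 1/3.
At the order-2 pole -7/12 set g(j) = (j - (-7/12))^2*f(j) = -37/(32*(j + 1/3)).
Order-2 pole: residue = g'(a); g'(-7/12) = 37/2, so the residue is 37/2.
At the order-1 pole -1/3 set g(j) = (j - (-1/3))*f(j) = -37/(32*(j + 7/12)**2).
Simple pole: residue = g(a) at a = -1/3, which is -37/2.
List the singular points by increasing real part (a conjugate pair: the negative imaginary part first).

Radius of convergence at 0: 1/3.
At -7/12: a pole of order 2; residue 37/2.
At -1/3: a pole of order 1; residue -37/2.


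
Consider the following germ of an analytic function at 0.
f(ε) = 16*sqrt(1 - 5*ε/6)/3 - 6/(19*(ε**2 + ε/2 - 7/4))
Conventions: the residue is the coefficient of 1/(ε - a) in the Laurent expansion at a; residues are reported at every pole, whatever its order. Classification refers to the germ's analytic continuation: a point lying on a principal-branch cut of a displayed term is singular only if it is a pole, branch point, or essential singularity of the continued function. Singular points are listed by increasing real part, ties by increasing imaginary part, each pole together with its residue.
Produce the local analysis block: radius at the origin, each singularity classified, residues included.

Denominator factor (ε**2 + ε/2 - 7/4): discriminant 29/4, real irrational roots -1/4 + (1/4)*sqrt(29) and -1/4 - (1/4)*sqrt(29); poles of order 1, moduli -1/4 + (1/4)*sqrt(29) and 1/4 + (1/4)*sqrt(29).
Branch term (16/3)*sqrt(1 - ε/(6/5)): its argument vanishes at ε = 6/5, a square-root branch point, modulus 6/5.
The radius of convergence is the smallest modulus among the singular points: -1/4 + (1/4)*sqrt(29).
The branch term is analytic at -1/4 - (1/4)*sqrt(29) and contributes nothing to the residue; only the rational part matters.
The factor ε**2 + ε/2 - 7/4 splits as (ε - a)(ε - a') with a = -1/4 - (1/4)*sqrt(29), a' = -1/4 + (1/4)*sqrt(29). At the order-1 pole a set g(ε) = (ε - a)*(rational part) = [-6/19] / (ε - a').
Simple pole: residue = g(a) at a = -1/4 - (1/4)*sqrt(29), which is (12/551)*sqrt(29).
The branch term is analytic at -1/4 + (1/4)*sqrt(29) and contributes nothing to the residue; only the rational part matters.
The factor ε**2 + ε/2 - 7/4 splits as (ε - a)(ε - a') with a = -1/4 + (1/4)*sqrt(29), a' = -1/4 - (1/4)*sqrt(29). At the order-1 pole a set g(ε) = (ε - a)*(rational part) = [-6/19] / (ε - a').
Simple pole: residue = g(a) at a = -1/4 + (1/4)*sqrt(29), which is -(12/551)*sqrt(29).
List the singular points by increasing real part (a conjugate pair: the negative imaginary part first).

Radius of convergence at 0: -1/4 + (1/4)*sqrt(29).
At -1/4 - (1/4)*sqrt(29): a pole of order 1; residue (12/551)*sqrt(29).
At -1/4 + (1/4)*sqrt(29): a pole of order 1; residue -(12/551)*sqrt(29).
At 6/5: an algebraic (square-root) branch point.


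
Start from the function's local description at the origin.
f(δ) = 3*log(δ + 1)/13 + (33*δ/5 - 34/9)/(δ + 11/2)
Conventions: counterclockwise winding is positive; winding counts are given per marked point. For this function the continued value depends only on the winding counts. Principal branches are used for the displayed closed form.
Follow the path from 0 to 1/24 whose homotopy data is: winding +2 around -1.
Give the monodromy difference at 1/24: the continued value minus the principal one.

Continued minus principal equals (12/13)*pi*i.

The rational part is single-valued and drops out of the difference; each branch term changes only by its own monodromy.
(3/13)*log(1 - δ/(-1)): each positive loop around -1 adds 2*pi*i to the log, so winding +2 contributes (3/13)*(2)*2*pi*i = (12/13)*pi*i.
Summing the contributions at δ = 1/24 gives (12/13)*pi*i.


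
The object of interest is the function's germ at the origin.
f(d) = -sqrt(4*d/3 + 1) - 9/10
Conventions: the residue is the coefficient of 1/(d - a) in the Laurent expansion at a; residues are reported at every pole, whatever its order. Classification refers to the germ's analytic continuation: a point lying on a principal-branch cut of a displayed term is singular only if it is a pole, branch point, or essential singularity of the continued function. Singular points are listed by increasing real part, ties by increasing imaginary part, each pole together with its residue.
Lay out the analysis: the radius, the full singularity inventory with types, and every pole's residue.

Branch term (-1)*sqrt(1 - d/(-3/4)): its argument vanishes at d = -3/4, a square-root branch point, modulus 3/4.
The radius of convergence is the smallest modulus among the singular points: 3/4.

Radius of convergence at 0: 3/4.
At -3/4: an algebraic (square-root) branch point.


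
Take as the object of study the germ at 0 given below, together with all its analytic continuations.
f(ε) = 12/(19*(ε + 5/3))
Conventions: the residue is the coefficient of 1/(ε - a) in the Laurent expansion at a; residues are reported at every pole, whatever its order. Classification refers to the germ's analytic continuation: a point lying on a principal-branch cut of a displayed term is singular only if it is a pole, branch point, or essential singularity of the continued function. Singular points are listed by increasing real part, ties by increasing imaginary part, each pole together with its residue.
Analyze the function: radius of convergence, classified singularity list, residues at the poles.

Radius of convergence at 0: 5/3.
At -5/3: a pole of order 1; residue 12/19.

Denominator factor (ε + 5/3): pole of order 1 at -5/3, modulus 5/3.
The radius of convergence is the smallest modulus among the singular points: 5/3.
At the order-1 pole -5/3 set g(ε) = (ε - (-5/3))*f(ε) = 12/19.
Simple pole: residue = g(a) at a = -5/3, which is 12/19.


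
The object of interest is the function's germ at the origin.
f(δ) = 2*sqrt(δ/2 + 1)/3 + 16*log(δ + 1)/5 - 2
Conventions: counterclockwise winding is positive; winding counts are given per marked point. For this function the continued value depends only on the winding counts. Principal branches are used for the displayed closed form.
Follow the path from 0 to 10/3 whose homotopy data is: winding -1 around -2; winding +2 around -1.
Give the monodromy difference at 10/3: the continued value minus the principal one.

The rational part is single-valued and drops out of the difference; each branch term changes only by its own monodromy.
(16/5)*log(1 - δ/(-1)): each positive loop around -1 adds 2*pi*i to the log, so winding +2 contributes (16/5)*(2)*2*pi*i = (64/5)*pi*i.
(2/3)*sqrt(1 - δ/(-2)): winding -1 is odd, the square root flips sign, contributing -2*(2/3)*sqrt(1 - (10/3)/(-2)) = -2*(2/3)*sqrt(8/3) = -(8/9)*sqrt(6).
Summing the contributions at δ = 10/3 gives (-(8/9)*sqrt(6)) + ((64/5)*pi)*i.

Continued minus principal equals (-(8/9)*sqrt(6)) + ((64/5)*pi)*i.


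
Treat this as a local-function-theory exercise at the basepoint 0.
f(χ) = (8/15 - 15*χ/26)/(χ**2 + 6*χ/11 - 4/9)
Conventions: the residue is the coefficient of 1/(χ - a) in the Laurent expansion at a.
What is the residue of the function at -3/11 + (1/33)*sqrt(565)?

The factor χ**2 + 6*χ/11 - 4/9 splits as (χ - a)(χ - a') with a = -3/11 + (1/33)*sqrt(565), a' = -3/11 - (1/33)*sqrt(565). At the order-1 pole a set g(χ) = (χ - a)*f(χ) = [8/15 - 15*χ/26] / (χ - a').
Simple pole: residue = g(a) at a = -3/11 + (1/33)*sqrt(565), which is -15/52 + (2963/146900)*sqrt(565).

The residue is -15/52 + (2963/146900)*sqrt(565).


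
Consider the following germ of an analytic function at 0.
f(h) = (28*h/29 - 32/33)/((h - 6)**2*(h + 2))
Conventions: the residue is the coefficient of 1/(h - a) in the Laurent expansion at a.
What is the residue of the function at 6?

At the order-2 pole 6 set g(h) = (h - (6))^2*f(h) = (28*h/29 - 32/33)/(h + 2).
Order-2 pole: residue = g'(a); g'(6) = 347/7656, so the residue is 347/7656.

The residue is 347/7656.


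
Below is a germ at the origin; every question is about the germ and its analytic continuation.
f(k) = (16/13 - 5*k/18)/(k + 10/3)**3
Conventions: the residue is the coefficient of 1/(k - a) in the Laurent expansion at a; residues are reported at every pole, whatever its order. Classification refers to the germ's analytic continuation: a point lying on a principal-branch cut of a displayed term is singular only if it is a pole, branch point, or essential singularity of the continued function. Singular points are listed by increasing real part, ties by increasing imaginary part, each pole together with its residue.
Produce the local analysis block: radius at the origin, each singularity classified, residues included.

Denominator factor (k + 10/3)^3: pole of order 3 at -10/3, modulus 10/3.
The radius of convergence is the smallest modulus among the singular points: 10/3.
At the order-3 pole -10/3 set g(k) = (k - (-10/3))^3*f(k) = 16/13 - 5*k/18.
Order-3 pole: residue = g''(a)/2; g''(-10/3) = 0, so the residue is 0.

Radius of convergence at 0: 10/3.
At -10/3: a pole of order 3; residue 0.


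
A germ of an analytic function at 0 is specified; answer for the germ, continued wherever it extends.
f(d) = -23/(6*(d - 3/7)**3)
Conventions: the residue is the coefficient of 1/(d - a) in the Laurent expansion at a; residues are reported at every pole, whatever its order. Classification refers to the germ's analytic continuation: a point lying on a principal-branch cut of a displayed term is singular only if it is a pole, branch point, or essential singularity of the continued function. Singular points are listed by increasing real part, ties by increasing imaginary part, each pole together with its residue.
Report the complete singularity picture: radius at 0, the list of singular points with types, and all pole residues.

Denominator factor (d - 3/7)^3: pole of order 3 at 3/7, modulus 3/7.
The radius of convergence is the smallest modulus among the singular points: 3/7.
At the order-3 pole 3/7 set g(d) = (d - (3/7))^3*f(d) = -23/6.
Order-3 pole: residue = g''(a)/2; g''(3/7) = 0, so the residue is 0.

Radius of convergence at 0: 3/7.
At 3/7: a pole of order 3; residue 0.


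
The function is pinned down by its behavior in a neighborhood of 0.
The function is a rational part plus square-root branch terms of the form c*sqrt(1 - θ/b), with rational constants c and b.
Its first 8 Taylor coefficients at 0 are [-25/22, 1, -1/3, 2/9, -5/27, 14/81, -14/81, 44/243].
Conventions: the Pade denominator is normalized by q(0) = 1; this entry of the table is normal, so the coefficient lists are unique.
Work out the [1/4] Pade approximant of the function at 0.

Taylor coefficients needed (read off): a_0 = -25/22, a_1 = 1, a_2 = -1/3, a_3 = 2/9, a_4 = -5/27, a_5 = 14/81.
Write the denominator as Q(θ) = 1 + q1*θ + q2*θ^2 + q3*θ^3 + q4*θ^4. Requiring Q*f - P = O(θ^6) with deg P <= 1 kills the coefficients of θ^2..θ^5 in Q*f:
  θ^2: a_2 + q1*a_1 + q2*a_0 = 0, i.e. -1/3 + (1)*q1 + (-25/22)*q2 = 0.
  θ^3: a_3 + q1*a_2 + q2*a_1 + q3*a_0 = 0, i.e. 2/9 + (-1/3)*q1 + (1)*q2 + (-25/22)*q3 = 0.
  θ^4: a_4 + q1*a_3 + q2*a_2 + q3*a_1 + q4*a_0 = 0, i.e. -5/27 + (2/9)*q1 + (-1/3)*q2 + (1)*q3 + (-25/22)*q4 = 0.
  θ^5: a_5 + q1*a_4 + q2*a_3 + q3*a_2 + q4*a_1 = 0, i.e. 14/81 + (-5/27)*q1 + (2/9)*q2 + (-1/3)*q3 + (1)*q4 = 0.
Solving this linear system: q1 = 628/38109, q2 = -3542/12703, q3 = -6248/114327, q4 = -14410/114327.
The numerator is Q*f truncated at degree 1: P0 = a_0 = -25/22; P1 = a_1 + q1*a_0 = 411349/419199.

The Pade approximant has numerator coefficients [-25/22, 411349/419199]; denominator coefficients [1, 628/38109, -3542/12703, -6248/114327, -14410/114327].


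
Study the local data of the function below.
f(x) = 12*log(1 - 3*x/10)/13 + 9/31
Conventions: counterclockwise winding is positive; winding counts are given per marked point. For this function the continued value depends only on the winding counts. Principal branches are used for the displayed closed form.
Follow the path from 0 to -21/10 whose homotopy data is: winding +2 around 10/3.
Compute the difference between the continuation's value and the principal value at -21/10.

Continued minus principal equals (48/13)*pi*i.

The rational part is single-valued and drops out of the difference; each branch term changes only by its own monodromy.
(12/13)*log(1 - x/(10/3)): each positive loop around 10/3 adds 2*pi*i to the log, so winding +2 contributes (12/13)*(2)*2*pi*i = (48/13)*pi*i.
Summing the contributions at x = -21/10 gives (48/13)*pi*i.


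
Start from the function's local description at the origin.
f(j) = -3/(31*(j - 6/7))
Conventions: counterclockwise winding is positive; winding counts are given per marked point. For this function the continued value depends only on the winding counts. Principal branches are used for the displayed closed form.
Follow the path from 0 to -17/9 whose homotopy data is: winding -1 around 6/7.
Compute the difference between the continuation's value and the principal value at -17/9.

The function is rational, hence single-valued: continuing it around any pole returns the same value, so the difference is 0.

Continued minus principal equals 0.


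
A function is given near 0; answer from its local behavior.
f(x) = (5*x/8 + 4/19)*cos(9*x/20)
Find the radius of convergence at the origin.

The radius of convergence is infinite.

The factor cos(9*x/20) is entire and contributes no finite singular point.
The polynomial part has no poles.
No finite singular points: the Taylor series at 0 converges everywhere.


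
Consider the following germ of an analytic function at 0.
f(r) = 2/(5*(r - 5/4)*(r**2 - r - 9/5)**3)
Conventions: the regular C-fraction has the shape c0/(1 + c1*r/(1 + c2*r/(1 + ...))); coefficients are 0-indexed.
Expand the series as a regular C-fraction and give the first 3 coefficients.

Taylor coefficients (expand at 0): a_0 = 40/729, a_1 = -104/2187, a_2 = 15256/98415.
c0 = a_0 = 40/729. Peel one level at a time: if S = 1 + c*r/S' with S'(0) = 1, then c is the r-coefficient of S and S' = c*r/(S - 1).
S_1 = c0/f = 1 + (13/15)*r + (-56/27)*r^2 + ...; c1 = 13/15.
S_2 = c1*r/(S_1 - 1) = 1 + (280/117)*r + ...; c2 = 280/117.

The regular C-fraction coefficients are [40/729, 13/15, 280/117].


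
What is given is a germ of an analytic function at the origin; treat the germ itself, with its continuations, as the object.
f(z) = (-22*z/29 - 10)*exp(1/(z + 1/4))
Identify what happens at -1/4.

The point is an essential singularity.

The exponent 1/(z - (-1/4)) has a pole at -1/4, so exp(1/(z - (-1/4))) takes every nonzero value near it: an essential singularity (not a pole of any order).


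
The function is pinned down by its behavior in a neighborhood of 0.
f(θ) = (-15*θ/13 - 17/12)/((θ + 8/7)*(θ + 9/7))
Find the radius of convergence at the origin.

Denominator factor (θ + 9/7): pole of order 1 at -9/7, modulus 9/7.
Denominator factor (θ + 8/7): pole of order 1 at -8/7, modulus 8/7.
The radius of convergence is the smallest modulus among the singular points: 8/7.

The radius of convergence is 8/7.


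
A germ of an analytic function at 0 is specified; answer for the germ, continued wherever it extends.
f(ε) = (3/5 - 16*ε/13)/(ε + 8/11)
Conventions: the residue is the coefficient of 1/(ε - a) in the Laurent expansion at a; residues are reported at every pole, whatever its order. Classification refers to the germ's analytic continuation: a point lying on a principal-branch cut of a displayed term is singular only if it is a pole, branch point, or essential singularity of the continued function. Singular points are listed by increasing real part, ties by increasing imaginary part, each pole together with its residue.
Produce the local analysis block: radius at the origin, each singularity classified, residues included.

Radius of convergence at 0: 8/11.
At -8/11: a pole of order 1; residue 1069/715.

Denominator factor (ε + 8/11): pole of order 1 at -8/11, modulus 8/11.
The radius of convergence is the smallest modulus among the singular points: 8/11.
At the order-1 pole -8/11 set g(ε) = (ε - (-8/11))*f(ε) = 3/5 - 16*ε/13.
Simple pole: residue = g(a) at a = -8/11, which is 1069/715.


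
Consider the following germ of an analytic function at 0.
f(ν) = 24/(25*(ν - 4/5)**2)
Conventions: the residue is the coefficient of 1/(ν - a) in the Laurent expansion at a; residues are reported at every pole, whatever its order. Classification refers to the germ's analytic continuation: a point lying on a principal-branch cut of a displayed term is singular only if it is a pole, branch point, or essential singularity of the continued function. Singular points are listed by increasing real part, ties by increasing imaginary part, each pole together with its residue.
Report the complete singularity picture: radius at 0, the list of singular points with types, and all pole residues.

Radius of convergence at 0: 4/5.
At 4/5: a pole of order 2; residue 0.

Denominator factor (ν - 4/5)^2: pole of order 2 at 4/5, modulus 4/5.
The radius of convergence is the smallest modulus among the singular points: 4/5.
At the order-2 pole 4/5 set g(ν) = (ν - (4/5))^2*f(ν) = 24/25.
Order-2 pole: residue = g'(a); g'(4/5) = 0, so the residue is 0.


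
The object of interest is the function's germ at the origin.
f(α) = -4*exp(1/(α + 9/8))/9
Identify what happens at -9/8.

The point is an essential singularity.

The exponent 1/(α - (-9/8)) has a pole at -9/8, so exp(1/(α - (-9/8))) takes every nonzero value near it: an essential singularity (not a pole of any order).


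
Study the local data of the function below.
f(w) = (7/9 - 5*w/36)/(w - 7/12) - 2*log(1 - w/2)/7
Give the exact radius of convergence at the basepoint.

Denominator factor (w - 7/12): pole of order 1 at 7/12, modulus 7/12.
Branch term (-2/7)*log(1 - w/(2)): its argument vanishes at w = 2, a logarithmic branch point, modulus 2.
The radius of convergence is the smallest modulus among the singular points: 7/12.

The radius of convergence is 7/12.


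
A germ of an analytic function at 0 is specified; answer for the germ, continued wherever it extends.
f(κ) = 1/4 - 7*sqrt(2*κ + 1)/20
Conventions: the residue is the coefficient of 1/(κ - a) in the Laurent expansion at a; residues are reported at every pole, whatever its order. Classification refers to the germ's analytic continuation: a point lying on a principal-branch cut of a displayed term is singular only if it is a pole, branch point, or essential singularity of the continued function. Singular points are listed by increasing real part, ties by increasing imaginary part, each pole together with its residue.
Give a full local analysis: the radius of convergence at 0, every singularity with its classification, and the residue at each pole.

Radius of convergence at 0: 1/2.
At -1/2: an algebraic (square-root) branch point.

Branch term (-7/20)*sqrt(1 - κ/(-1/2)): its argument vanishes at κ = -1/2, a square-root branch point, modulus 1/2.
The radius of convergence is the smallest modulus among the singular points: 1/2.


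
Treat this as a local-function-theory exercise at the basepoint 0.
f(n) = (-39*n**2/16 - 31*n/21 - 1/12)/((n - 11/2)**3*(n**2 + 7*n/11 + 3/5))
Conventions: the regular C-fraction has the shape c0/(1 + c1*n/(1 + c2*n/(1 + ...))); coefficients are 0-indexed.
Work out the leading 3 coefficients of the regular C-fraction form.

Taylor coefficients (expand at 0): a_0 = 10/11979, a_1 = 39730/2767149, a_2 = 2927615/182631834.
c0 = a_0 = 10/11979. Peel one level at a time: if S = 1 + c*n/S' with S'(0) = 1, then c is the n-coefficient of S and S' = c*n/(S - 1).
S_1 = c0/f = 1 + (-3973/231)*n + (19680085/71148)*n^2 + ...; c1 = -3973/231.
S_2 = c1*n/(S_1 - 1) = 1 + (19680085/1223684)*n + ...; c2 = 19680085/1223684.

The regular C-fraction coefficients are [10/11979, -3973/231, 19680085/1223684].


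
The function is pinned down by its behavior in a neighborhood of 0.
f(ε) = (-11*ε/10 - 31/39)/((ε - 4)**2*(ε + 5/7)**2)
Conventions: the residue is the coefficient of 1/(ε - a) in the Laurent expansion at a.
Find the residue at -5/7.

At the order-2 pole -5/7 set g(ε) = (ε - (-5/7))^2*f(ε) = (-11*ε/10 - 31/39)/(ε - 4)**2.
Order-2 pole: residue = g'(a); g'(-5/7) = -696143/14015430, so the residue is -696143/14015430.

The residue is -696143/14015430.


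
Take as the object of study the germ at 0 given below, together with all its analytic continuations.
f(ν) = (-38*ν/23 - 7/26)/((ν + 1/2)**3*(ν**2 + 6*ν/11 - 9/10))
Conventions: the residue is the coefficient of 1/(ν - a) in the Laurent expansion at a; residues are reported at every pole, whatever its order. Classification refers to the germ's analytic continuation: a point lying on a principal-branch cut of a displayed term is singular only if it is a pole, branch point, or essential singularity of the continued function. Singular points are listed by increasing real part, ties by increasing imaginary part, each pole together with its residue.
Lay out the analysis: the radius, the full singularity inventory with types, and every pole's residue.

Radius of convergence at 0: 1/2.
At -3/11 - (3/110)*sqrt(1310): a pole of order 1; residue 2104199900/2501262673 + (33982506910/982996230489)*sqrt(1310).
At -1/2: a pole of order 3; residue -4208399800/2501262673.
At -3/11 + (3/110)*sqrt(1310): a pole of order 1; residue 2104199900/2501262673 - (33982506910/982996230489)*sqrt(1310).


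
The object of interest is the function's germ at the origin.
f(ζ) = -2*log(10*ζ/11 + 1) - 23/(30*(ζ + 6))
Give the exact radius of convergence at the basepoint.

Denominator factor (ζ + 6): pole of order 1 at -6, modulus 6.
Branch term (-2)*log(1 - ζ/(-11/10)): its argument vanishes at ζ = -11/10, a logarithmic branch point, modulus 11/10.
The radius of convergence is the smallest modulus among the singular points: 11/10.

The radius of convergence is 11/10.


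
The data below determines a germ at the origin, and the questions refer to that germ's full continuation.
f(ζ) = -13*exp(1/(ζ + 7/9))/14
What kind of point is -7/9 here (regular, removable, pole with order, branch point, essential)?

The point is an essential singularity.

The exponent 1/(ζ - (-7/9)) has a pole at -7/9, so exp(1/(ζ - (-7/9))) takes every nonzero value near it: an essential singularity (not a pole of any order).


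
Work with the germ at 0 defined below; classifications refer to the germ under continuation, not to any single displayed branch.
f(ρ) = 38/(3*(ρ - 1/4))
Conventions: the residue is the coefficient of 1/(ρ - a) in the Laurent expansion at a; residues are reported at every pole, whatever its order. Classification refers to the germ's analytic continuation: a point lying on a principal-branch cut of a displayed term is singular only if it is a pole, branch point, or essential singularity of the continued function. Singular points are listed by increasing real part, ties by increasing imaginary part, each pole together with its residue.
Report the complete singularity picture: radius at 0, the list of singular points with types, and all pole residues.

Denominator factor (ρ - 1/4): pole of order 1 at 1/4, modulus 1/4.
The radius of convergence is the smallest modulus among the singular points: 1/4.
At the order-1 pole 1/4 set g(ρ) = (ρ - (1/4))*f(ρ) = 38/3.
Simple pole: residue = g(a) at a = 1/4, which is 38/3.

Radius of convergence at 0: 1/4.
At 1/4: a pole of order 1; residue 38/3.


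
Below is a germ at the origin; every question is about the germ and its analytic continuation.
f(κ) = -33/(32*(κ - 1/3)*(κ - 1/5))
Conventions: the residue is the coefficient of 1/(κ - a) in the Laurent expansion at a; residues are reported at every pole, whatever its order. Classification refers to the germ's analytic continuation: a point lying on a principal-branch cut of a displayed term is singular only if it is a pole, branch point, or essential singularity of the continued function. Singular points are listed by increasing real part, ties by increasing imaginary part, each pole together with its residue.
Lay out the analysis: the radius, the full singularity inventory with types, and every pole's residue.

Denominator factor (κ - 1/3): pole of order 1 at 1/3, modulus 1/3.
Denominator factor (κ - 1/5): pole of order 1 at 1/5, modulus 1/5.
The radius of convergence is the smallest modulus among the singular points: 1/5.
At the order-1 pole 1/5 set g(κ) = (κ - (1/5))*f(κ) = -33/(32*(κ - 1/3)).
Simple pole: residue = g(a) at a = 1/5, which is 495/64.
At the order-1 pole 1/3 set g(κ) = (κ - (1/3))*f(κ) = -33/(32*(κ - 1/5)).
Simple pole: residue = g(a) at a = 1/3, which is -495/64.
List the singular points by increasing real part (a conjugate pair: the negative imaginary part first).

Radius of convergence at 0: 1/5.
At 1/5: a pole of order 1; residue 495/64.
At 1/3: a pole of order 1; residue -495/64.


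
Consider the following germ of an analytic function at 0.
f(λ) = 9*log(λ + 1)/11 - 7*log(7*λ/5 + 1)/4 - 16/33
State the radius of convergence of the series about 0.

Branch term (-7/4)*log(1 - λ/(-5/7)): its argument vanishes at λ = -5/7, a logarithmic branch point, modulus 5/7.
Branch term (9/11)*log(1 - λ/(-1)): its argument vanishes at λ = -1, a logarithmic branch point, modulus 1.
The radius of convergence is the smallest modulus among the singular points: 5/7.

The radius of convergence is 5/7.


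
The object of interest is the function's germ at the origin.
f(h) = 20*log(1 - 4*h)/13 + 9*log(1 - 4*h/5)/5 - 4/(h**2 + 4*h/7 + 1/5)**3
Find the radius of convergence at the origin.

The radius of convergence is 1/4.

Denominator factor (h**2 + 4*h/7 + 1/5)^3: discriminant -116/245, complex-conjugate roots (-2/7) + ((1/35)*sqrt(145))*i and (-2/7) - ((1/35)*sqrt(145))*i; poles of order 3, moduli (1/5)*sqrt(5) and (1/5)*sqrt(5).
Branch term (9/5)*log(1 - h/(5/4)): its argument vanishes at h = 5/4, a logarithmic branch point, modulus 5/4.
Branch term (20/13)*log(1 - h/(1/4)): its argument vanishes at h = 1/4, a logarithmic branch point, modulus 1/4.
The radius of convergence is the smallest modulus among the singular points: 1/4.


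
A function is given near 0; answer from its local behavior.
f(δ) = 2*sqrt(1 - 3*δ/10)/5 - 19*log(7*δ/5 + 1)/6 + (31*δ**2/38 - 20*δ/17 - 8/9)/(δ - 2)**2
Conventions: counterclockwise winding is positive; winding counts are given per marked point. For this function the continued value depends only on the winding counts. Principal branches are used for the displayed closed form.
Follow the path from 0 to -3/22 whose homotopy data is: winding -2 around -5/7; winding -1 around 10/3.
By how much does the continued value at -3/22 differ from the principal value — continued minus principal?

Continued minus principal equals (-(2/275)*sqrt(12595)) + ((38/3)*pi)*i.

The rational part is single-valued and drops out of the difference; each branch term changes only by its own monodromy.
(2/5)*sqrt(1 - δ/(10/3)): winding -1 is odd, the square root flips sign, contributing -2*(2/5)*sqrt(1 - (-3/22)/(10/3)) = -2*(2/5)*sqrt(229/220) = -(2/275)*sqrt(12595).
(-19/6)*log(1 - δ/(-5/7)): each positive loop around -5/7 adds 2*pi*i to the log, so winding -2 contributes (-19/6)*(-2)*2*pi*i = (38/3)*pi*i.
Summing the contributions at δ = -3/22 gives (-(2/275)*sqrt(12595)) + ((38/3)*pi)*i.


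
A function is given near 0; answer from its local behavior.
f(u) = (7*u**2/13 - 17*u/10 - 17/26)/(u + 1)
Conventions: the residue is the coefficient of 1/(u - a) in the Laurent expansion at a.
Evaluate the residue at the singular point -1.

At the order-1 pole -1 set g(u) = (u - (-1))*f(u) = 7*u**2/13 - 17*u/10 - 17/26.
Simple pole: residue = g(a) at a = -1, which is 103/65.

The residue is 103/65.


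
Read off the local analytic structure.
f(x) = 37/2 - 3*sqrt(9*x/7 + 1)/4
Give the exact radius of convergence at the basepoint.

Branch term (-3/4)*sqrt(1 - x/(-7/9)): its argument vanishes at x = -7/9, a square-root branch point, modulus 7/9.
The radius of convergence is the smallest modulus among the singular points: 7/9.

The radius of convergence is 7/9.


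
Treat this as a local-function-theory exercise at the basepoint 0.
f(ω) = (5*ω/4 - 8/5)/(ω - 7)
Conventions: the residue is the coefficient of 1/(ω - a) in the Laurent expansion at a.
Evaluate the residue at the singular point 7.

At the order-1 pole 7 set g(ω) = (ω - (7))*f(ω) = 5*ω/4 - 8/5.
Simple pole: residue = g(a) at a = 7, which is 143/20.

The residue is 143/20.


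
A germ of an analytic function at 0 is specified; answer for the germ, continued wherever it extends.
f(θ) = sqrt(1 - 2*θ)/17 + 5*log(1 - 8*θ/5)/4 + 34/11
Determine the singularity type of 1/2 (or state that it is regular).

The term (1/17)*sqrt(1 - θ/(1/2)) has argument 1 - 1/2/(1/2) = 0 at 1/2: a square-root (algebraic, two-sheeted) branch point; the remaining terms are analytic or single-valued there.

The point is an algebraic (square-root) branch point.


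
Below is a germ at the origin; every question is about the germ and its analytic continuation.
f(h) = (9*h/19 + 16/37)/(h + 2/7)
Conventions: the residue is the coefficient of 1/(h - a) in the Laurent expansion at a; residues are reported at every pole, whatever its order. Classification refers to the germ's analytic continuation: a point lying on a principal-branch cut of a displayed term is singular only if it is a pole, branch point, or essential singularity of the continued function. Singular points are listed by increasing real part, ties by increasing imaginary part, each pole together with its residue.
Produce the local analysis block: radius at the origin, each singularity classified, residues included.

Radius of convergence at 0: 2/7.
At -2/7: a pole of order 1; residue 1462/4921.

Denominator factor (h + 2/7): pole of order 1 at -2/7, modulus 2/7.
The radius of convergence is the smallest modulus among the singular points: 2/7.
At the order-1 pole -2/7 set g(h) = (h - (-2/7))*f(h) = 9*h/19 + 16/37.
Simple pole: residue = g(a) at a = -2/7, which is 1462/4921.


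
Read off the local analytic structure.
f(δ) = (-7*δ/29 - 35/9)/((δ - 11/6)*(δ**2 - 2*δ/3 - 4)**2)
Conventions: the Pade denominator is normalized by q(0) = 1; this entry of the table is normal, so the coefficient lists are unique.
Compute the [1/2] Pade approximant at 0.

Taylor coefficients needed (expand at 0): a_0 = 35/264, a_1 = 1148/31581, a_2 = 1049629/11116512, a_3 = 49105/2371842.
Write the denominator as Q(δ) = 1 + q1*δ + q2*δ^2. Requiring Q*f - P = O(δ^4) with deg P <= 1 kills the coefficients of δ^2..δ^3 in Q*f:
  δ^2: a_2 + q1*a_1 + q2*a_0 = 0, i.e. 1049629/11116512 + (1148/31581)*q1 + (35/264)*q2 = 0.
  δ^3: a_3 + q1*a_2 + q2*a_1 = 0, i.e. 49105/2371842 + (1049629/11116512)*q1 + (1148/31581)*q2 = 0.
Solving this linear system: q1 = 10747472/175024707, q2 = -139199771/190936044.
The numerator is Q*f truncated at degree 1: P0 = a_0 = 35/264; P1 = a_1 + q1*a_0 = 75275998/1691905501.

The Pade approximant has numerator coefficients [35/264, 75275998/1691905501]; denominator coefficients [1, 10747472/175024707, -139199771/190936044].


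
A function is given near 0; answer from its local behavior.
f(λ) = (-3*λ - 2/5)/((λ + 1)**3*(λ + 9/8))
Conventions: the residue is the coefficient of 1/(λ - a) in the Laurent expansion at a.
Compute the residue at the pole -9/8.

At the order-1 pole -9/8 set g(λ) = (λ - (-9/8))*f(λ) = (-3*λ - 2/5)/(λ + 1)**3.
Simple pole: residue = g(a) at a = -9/8, which is -7616/5.

The residue is -7616/5.


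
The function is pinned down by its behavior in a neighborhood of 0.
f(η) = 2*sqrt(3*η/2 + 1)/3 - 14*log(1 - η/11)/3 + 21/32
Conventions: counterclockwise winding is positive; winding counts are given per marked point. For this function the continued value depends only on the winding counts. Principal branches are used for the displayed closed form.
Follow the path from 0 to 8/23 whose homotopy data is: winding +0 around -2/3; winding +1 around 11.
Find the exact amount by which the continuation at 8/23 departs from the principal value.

The rational part is single-valued and drops out of the difference; each branch term changes only by its own monodromy.
(2/3)*sqrt(1 - η/(-2/3)): winding +0 is even, the square root returns to the same sheet, contribution 0.
(-14/3)*log(1 - η/(11)): each positive loop around 11 adds 2*pi*i to the log, so winding +1 contributes (-14/3)*(1)*2*pi*i = -(28/3)*pi*i.
Summing the contributions at η = 8/23 gives -(28/3)*pi*i.

Continued minus principal equals -(28/3)*pi*i.


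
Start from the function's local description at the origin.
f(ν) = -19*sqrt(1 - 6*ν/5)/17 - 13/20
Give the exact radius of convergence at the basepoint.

The radius of convergence is 5/6.

Branch term (-19/17)*sqrt(1 - ν/(5/6)): its argument vanishes at ν = 5/6, a square-root branch point, modulus 5/6.
The radius of convergence is the smallest modulus among the singular points: 5/6.
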